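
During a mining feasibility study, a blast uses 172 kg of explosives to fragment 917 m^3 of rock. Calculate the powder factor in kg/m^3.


0.1876 kg/m^3

Powder factor = explosive mass / rock volume
= 172 / 917
= 0.1876 kg/m^3


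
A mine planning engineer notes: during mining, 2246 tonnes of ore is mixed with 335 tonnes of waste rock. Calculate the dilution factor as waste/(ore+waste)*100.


Total material = ore + waste
= 2246 + 335 = 2581 tonnes
Dilution = waste / total * 100
= 335 / 2581 * 100
= 0.1297946532 * 100
= 12.9795%

12.9795%


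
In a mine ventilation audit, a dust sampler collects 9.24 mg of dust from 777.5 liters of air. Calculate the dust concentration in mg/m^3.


Convert liters to m^3: 1 m^3 = 1000 L
Concentration = mass / volume * 1000
= 9.24 / 777.5 * 1000
= 0.01188424437 * 1000
= 11.8842 mg/m^3

11.8842 mg/m^3


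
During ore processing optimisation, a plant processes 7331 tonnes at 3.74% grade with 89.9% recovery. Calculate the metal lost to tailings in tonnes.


27.6921 tonnes

Total metal in feed:
= 7331 * 3.74 / 100 = 274.1794 tonnes
Metal recovered:
= 274.1794 * 89.9 / 100 = 246.4872806 tonnes
Metal lost to tailings:
= 274.1794 - 246.4872806
= 27.6921 tonnes


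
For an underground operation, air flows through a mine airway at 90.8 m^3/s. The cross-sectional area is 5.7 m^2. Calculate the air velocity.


15.9298 m/s

Velocity = flow rate / cross-sectional area
= 90.8 / 5.7
= 15.9298 m/s


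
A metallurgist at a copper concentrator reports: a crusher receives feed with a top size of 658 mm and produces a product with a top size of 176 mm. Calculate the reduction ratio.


3.7386

Reduction ratio = feed size / product size
= 658 / 176
= 3.7386


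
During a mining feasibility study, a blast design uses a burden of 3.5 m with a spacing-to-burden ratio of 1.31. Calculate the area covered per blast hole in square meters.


16.0475 m^2

First, find the spacing:
Spacing = burden * ratio = 3.5 * 1.31
= 4.585 m
Then, calculate the area:
Area = burden * spacing = 3.5 * 4.585
= 16.0475 m^2


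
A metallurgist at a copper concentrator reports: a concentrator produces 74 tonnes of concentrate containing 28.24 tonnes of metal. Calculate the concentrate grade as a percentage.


38.1622%

Grade = (metal in concentrate / concentrate mass) * 100
= (28.24 / 74) * 100
= 0.3816216216 * 100
= 38.1622%


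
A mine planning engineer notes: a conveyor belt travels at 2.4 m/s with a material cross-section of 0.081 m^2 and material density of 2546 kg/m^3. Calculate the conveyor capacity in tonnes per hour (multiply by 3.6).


Volumetric flow = speed * area
= 2.4 * 0.081 = 0.1944 m^3/s
Mass flow = volumetric * density
= 0.1944 * 2546 = 494.9424 kg/s
Convert to t/h: multiply by 3.6
Capacity = 494.9424 * 3.6
= 1781.7926 t/h

1781.7926 t/h


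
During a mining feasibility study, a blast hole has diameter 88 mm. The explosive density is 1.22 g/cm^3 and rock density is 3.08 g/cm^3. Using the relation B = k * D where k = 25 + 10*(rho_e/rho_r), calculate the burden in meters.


First, compute k:
rho_e / rho_r = 1.22 / 3.08 = 0.3961038961
k = 25 + 10 * 0.3961038961 = 28.96103896
Then, compute burden:
B = k * D / 1000 = 28.96103896 * 88 / 1000
= 2548.571429 / 1000
= 2.5486 m

2.5486 m


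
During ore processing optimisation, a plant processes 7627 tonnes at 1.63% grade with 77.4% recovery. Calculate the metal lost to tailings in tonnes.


28.0963 tonnes

Total metal in feed:
= 7627 * 1.63 / 100 = 124.3201 tonnes
Metal recovered:
= 124.3201 * 77.4 / 100 = 96.2237574 tonnes
Metal lost to tailings:
= 124.3201 - 96.2237574
= 28.0963 tonnes


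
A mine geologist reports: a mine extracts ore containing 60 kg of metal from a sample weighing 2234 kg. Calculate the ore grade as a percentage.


Ore grade = (metal mass / ore mass) * 100
= (60 / 2234) * 100
= 0.02685765443 * 100
= 2.6858%

2.6858%


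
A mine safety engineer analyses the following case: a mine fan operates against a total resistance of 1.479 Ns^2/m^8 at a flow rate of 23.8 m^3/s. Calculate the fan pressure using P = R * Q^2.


837.7648 Pa

Compute Q^2:
Q^2 = 23.8^2 = 566.44
Compute pressure:
P = R * Q^2 = 1.479 * 566.44
= 837.7648 Pa


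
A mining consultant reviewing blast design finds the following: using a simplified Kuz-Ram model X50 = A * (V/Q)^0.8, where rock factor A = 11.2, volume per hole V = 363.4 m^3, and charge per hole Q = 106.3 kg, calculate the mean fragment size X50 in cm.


29.9433 cm

Compute V/Q:
V/Q = 363.4 / 106.3 = 3.418626529
Raise to the power 0.8:
(V/Q)^0.8 = 3.418626529^0.8 = 2.673507007
Multiply by A:
X50 = 11.2 * 2.673507007
= 29.9433 cm


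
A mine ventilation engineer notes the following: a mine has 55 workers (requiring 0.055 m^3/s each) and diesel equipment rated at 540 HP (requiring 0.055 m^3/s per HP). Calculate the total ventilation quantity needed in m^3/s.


32.725 m^3/s

Airflow for workers:
Q_people = 55 * 0.055 = 3.025 m^3/s
Airflow for diesel equipment:
Q_diesel = 540 * 0.055 = 29.7 m^3/s
Total ventilation:
Q_total = 3.025 + 29.7
= 32.725 m^3/s


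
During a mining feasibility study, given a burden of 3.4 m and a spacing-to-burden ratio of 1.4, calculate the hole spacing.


4.76 m

Spacing = burden * ratio
= 3.4 * 1.4
= 4.76 m


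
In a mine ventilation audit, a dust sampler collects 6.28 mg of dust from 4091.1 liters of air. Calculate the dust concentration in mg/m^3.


1.535 mg/m^3

Convert liters to m^3: 1 m^3 = 1000 L
Concentration = mass / volume * 1000
= 6.28 / 4091.1 * 1000
= 0.001535039476 * 1000
= 1.535 mg/m^3


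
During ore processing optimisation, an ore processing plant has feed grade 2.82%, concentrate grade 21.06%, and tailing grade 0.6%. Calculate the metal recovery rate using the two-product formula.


Using the two-product formula:
R = 100 * c * (f - t) / (f * (c - t))
Numerator = 100 * 21.06 * (2.82 - 0.6)
= 100 * 21.06 * 2.22
= 4675.32
Denominator = 2.82 * (21.06 - 0.6)
= 2.82 * 20.46
= 57.6972
R = 4675.32 / 57.6972
= 81.032%

81.032%


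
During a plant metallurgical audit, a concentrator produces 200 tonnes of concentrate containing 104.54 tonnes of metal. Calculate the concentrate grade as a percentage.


Grade = (metal in concentrate / concentrate mass) * 100
= (104.54 / 200) * 100
= 0.5227 * 100
= 52.27%

52.27%


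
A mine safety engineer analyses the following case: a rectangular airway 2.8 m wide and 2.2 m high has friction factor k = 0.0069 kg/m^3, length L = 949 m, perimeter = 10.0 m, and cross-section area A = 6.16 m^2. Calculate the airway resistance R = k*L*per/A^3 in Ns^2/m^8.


0.2801 Ns^2/m^8

Compute the numerator:
k * L * per = 0.0069 * 949 * 10.0
= 65.481
Compute the denominator:
A^3 = 6.16^3 = 233.744896
Resistance:
R = 65.481 / 233.744896
= 0.2801 Ns^2/m^8


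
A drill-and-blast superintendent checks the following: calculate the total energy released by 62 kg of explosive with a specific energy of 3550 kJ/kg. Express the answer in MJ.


Energy = mass * specific_energy / 1000
= 62 * 3550 / 1000
= 220100 / 1000
= 220.1 MJ

220.1 MJ


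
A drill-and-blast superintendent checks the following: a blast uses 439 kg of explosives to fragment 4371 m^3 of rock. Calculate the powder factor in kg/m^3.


Powder factor = explosive mass / rock volume
= 439 / 4371
= 0.1004 kg/m^3

0.1004 kg/m^3


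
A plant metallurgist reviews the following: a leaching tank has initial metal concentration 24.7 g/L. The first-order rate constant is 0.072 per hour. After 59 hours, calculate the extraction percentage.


98.5707%

Compute the exponent:
-k * t = -0.072 * 59 = -4.248
Remaining concentration:
C = 24.7 * exp(-4.248)
= 24.7 * 0.01429279092
= 0.3530319358 g/L
Extracted = 24.7 - 0.3530319358 = 24.34696806 g/L
Extraction % = 24.34696806 / 24.7 * 100
= 98.5707%


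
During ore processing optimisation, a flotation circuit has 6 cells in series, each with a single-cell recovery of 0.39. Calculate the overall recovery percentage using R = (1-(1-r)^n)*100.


94.848%

Complement of single-cell recovery:
1 - r = 1 - 0.39 = 0.61
Raise to power n:
(1 - r)^6 = 0.61^6 = 0.05152037436
Overall recovery:
R = (1 - 0.05152037436) * 100
= 94.848%


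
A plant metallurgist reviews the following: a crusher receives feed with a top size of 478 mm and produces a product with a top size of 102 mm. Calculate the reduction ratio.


Reduction ratio = feed size / product size
= 478 / 102
= 4.6863

4.6863


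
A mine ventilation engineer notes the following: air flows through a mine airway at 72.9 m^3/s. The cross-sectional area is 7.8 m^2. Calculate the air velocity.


9.3462 m/s

Velocity = flow rate / cross-sectional area
= 72.9 / 7.8
= 9.3462 m/s


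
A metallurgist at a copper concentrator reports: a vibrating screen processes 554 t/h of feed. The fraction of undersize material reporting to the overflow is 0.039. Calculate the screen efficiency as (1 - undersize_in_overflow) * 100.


Screen efficiency = (1 - fraction of undersize in overflow) * 100
= (1 - 0.039) * 100
= 0.961 * 100
= 96.1%

96.1%


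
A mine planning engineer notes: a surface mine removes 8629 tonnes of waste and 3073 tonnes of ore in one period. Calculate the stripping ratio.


Stripping ratio = waste tonnage / ore tonnage
= 8629 / 3073
= 2.808

2.808


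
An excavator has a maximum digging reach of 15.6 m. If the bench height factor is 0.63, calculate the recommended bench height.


9.828 m

Bench height = reach * factor
= 15.6 * 0.63
= 9.828 m


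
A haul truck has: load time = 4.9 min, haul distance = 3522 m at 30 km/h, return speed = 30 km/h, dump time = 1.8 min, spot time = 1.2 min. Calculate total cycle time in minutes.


Convert haul speed to m/min: 30 * 1000/60 = 500 m/min
Haul time = 3522 / 500 = 7.044 min
Convert return speed to m/min: 30 * 1000/60 = 500 m/min
Return time = 3522 / 500 = 7.044 min
Total cycle time:
= 4.9 + 7.044 + 1.8 + 7.044 + 1.2
= 21.988 min

21.988 min


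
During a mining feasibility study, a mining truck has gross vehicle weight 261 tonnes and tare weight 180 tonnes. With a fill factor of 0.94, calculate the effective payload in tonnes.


76.14 tonnes

Maximum payload = gross - tare
= 261 - 180 = 81 tonnes
Effective payload = max payload * fill factor
= 81 * 0.94
= 76.14 tonnes


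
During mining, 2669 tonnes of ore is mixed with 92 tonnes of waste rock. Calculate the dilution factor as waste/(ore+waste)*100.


3.3321%

Total material = ore + waste
= 2669 + 92 = 2761 tonnes
Dilution = waste / total * 100
= 92 / 2761 * 100
= 0.03332126041 * 100
= 3.3321%


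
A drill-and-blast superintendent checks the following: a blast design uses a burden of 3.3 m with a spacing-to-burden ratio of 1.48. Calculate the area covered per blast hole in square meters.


16.1172 m^2

First, find the spacing:
Spacing = burden * ratio = 3.3 * 1.48
= 4.884 m
Then, calculate the area:
Area = burden * spacing = 3.3 * 4.884
= 16.1172 m^2


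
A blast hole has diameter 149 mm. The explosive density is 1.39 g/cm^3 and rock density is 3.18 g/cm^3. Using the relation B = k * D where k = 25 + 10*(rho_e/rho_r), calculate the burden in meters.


4.3763 m

First, compute k:
rho_e / rho_r = 1.39 / 3.18 = 0.4371069182
k = 25 + 10 * 0.4371069182 = 29.37106918
Then, compute burden:
B = k * D / 1000 = 29.37106918 * 149 / 1000
= 4376.289308 / 1000
= 4.3763 m


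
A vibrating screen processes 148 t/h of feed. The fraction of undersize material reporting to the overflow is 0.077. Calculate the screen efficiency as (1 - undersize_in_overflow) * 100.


92.3%

Screen efficiency = (1 - fraction of undersize in overflow) * 100
= (1 - 0.077) * 100
= 0.923 * 100
= 92.3%


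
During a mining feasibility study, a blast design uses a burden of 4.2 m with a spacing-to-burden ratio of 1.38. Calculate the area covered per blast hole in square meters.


24.3432 m^2

First, find the spacing:
Spacing = burden * ratio = 4.2 * 1.38
= 5.796 m
Then, calculate the area:
Area = burden * spacing = 4.2 * 5.796
= 24.3432 m^2


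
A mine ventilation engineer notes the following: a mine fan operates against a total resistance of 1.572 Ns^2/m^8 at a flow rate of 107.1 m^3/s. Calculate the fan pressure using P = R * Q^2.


Compute Q^2:
Q^2 = 107.1^2 = 11470.41
Compute pressure:
P = R * Q^2 = 1.572 * 11470.41
= 18031.4845 Pa

18031.4845 Pa


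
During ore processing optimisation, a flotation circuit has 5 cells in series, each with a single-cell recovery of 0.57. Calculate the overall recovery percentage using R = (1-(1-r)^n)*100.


Complement of single-cell recovery:
1 - r = 1 - 0.57 = 0.43
Raise to power n:
(1 - r)^5 = 0.43^5 = 0.0147008443
Overall recovery:
R = (1 - 0.0147008443) * 100
= 98.5299%

98.5299%


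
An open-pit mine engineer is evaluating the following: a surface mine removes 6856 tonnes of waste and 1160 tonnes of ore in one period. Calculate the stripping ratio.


5.9103

Stripping ratio = waste tonnage / ore tonnage
= 6856 / 1160
= 5.9103


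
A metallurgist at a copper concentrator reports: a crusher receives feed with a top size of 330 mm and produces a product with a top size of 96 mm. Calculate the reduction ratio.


3.4375

Reduction ratio = feed size / product size
= 330 / 96
= 3.4375


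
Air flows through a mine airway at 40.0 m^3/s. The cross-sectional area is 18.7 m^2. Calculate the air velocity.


2.139 m/s

Velocity = flow rate / cross-sectional area
= 40.0 / 18.7
= 2.139 m/s


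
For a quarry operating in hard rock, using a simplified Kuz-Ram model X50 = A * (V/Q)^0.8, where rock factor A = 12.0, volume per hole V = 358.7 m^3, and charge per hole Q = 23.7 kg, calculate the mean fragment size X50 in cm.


Compute V/Q:
V/Q = 358.7 / 23.7 = 15.1350211
Raise to the power 0.8:
(V/Q)^0.8 = 15.1350211^0.8 = 8.789950402
Multiply by A:
X50 = 12.0 * 8.789950402
= 105.4794 cm

105.4794 cm


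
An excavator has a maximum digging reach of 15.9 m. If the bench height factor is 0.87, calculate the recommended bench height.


13.833 m

Bench height = reach * factor
= 15.9 * 0.87
= 13.833 m


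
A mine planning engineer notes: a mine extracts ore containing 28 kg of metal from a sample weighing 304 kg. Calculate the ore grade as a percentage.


9.2105%

Ore grade = (metal mass / ore mass) * 100
= (28 / 304) * 100
= 0.09210526316 * 100
= 9.2105%


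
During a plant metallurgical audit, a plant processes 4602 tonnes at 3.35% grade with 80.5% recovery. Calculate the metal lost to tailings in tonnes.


Total metal in feed:
= 4602 * 3.35 / 100 = 154.167 tonnes
Metal recovered:
= 154.167 * 80.5 / 100 = 124.104435 tonnes
Metal lost to tailings:
= 154.167 - 124.104435
= 30.0626 tonnes

30.0626 tonnes


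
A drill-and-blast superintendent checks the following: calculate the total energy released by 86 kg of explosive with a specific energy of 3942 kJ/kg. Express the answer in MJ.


339.012 MJ

Energy = mass * specific_energy / 1000
= 86 * 3942 / 1000
= 339012 / 1000
= 339.012 MJ


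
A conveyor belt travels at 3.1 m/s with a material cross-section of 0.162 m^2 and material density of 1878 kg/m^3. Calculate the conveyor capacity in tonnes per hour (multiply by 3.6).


3395.2738 t/h

Volumetric flow = speed * area
= 3.1 * 0.162 = 0.5022 m^3/s
Mass flow = volumetric * density
= 0.5022 * 1878 = 943.1316 kg/s
Convert to t/h: multiply by 3.6
Capacity = 943.1316 * 3.6
= 3395.2738 t/h


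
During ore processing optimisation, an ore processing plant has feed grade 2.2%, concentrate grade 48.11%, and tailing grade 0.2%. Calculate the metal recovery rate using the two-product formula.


91.2886%

Using the two-product formula:
R = 100 * c * (f - t) / (f * (c - t))
Numerator = 100 * 48.11 * (2.2 - 0.2)
= 100 * 48.11 * 2.0
= 9622.0
Denominator = 2.2 * (48.11 - 0.2)
= 2.2 * 47.91
= 105.402
R = 9622.0 / 105.402
= 91.2886%


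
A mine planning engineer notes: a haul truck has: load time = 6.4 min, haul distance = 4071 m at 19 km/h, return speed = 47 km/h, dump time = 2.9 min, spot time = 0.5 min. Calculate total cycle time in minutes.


Convert haul speed to m/min: 19 * 1000/60 = 316.6666667 m/min
Haul time = 4071 / 316.6666667 = 12.85578947 min
Convert return speed to m/min: 47 * 1000/60 = 783.3333333 m/min
Return time = 4071 / 783.3333333 = 5.197021277 min
Total cycle time:
= 6.4 + 12.85578947 + 2.9 + 5.197021277 + 0.5
= 27.8528 min

27.8528 min


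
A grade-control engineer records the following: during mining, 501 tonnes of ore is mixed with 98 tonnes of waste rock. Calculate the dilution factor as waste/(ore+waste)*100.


16.3606%

Total material = ore + waste
= 501 + 98 = 599 tonnes
Dilution = waste / total * 100
= 98 / 599 * 100
= 0.16360601 * 100
= 16.3606%


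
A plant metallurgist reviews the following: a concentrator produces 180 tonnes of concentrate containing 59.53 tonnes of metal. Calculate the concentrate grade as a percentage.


Grade = (metal in concentrate / concentrate mass) * 100
= (59.53 / 180) * 100
= 0.3307222222 * 100
= 33.0722%

33.0722%


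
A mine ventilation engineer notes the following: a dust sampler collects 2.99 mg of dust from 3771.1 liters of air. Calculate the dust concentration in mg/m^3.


0.7929 mg/m^3

Convert liters to m^3: 1 m^3 = 1000 L
Concentration = mass / volume * 1000
= 2.99 / 3771.1 * 1000
= 0.0007928721063 * 1000
= 0.7929 mg/m^3


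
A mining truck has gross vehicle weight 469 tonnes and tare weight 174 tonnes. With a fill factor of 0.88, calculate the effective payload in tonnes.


Maximum payload = gross - tare
= 469 - 174 = 295 tonnes
Effective payload = max payload * fill factor
= 295 * 0.88
= 259.6 tonnes

259.6 tonnes


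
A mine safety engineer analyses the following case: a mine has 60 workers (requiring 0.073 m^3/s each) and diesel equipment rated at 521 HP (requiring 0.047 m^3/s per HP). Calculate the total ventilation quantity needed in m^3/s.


28.867 m^3/s

Airflow for workers:
Q_people = 60 * 0.073 = 4.38 m^3/s
Airflow for diesel equipment:
Q_diesel = 521 * 0.047 = 24.487 m^3/s
Total ventilation:
Q_total = 4.38 + 24.487
= 28.867 m^3/s


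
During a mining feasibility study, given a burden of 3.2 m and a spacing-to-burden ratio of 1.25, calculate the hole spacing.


4.0 m

Spacing = burden * ratio
= 3.2 * 1.25
= 4.0 m


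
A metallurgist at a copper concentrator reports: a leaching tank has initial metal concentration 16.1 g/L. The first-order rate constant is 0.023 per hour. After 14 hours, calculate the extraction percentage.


27.5302%

Compute the exponent:
-k * t = -0.023 * 14 = -0.322
Remaining concentration:
C = 16.1 * exp(-0.322)
= 16.1 * 0.7246981903
= 11.66764086 g/L
Extracted = 16.1 - 11.66764086 = 4.432359136 g/L
Extraction % = 4.432359136 / 16.1 * 100
= 27.5302%


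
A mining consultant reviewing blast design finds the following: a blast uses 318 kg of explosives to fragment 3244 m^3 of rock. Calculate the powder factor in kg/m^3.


0.098 kg/m^3

Powder factor = explosive mass / rock volume
= 318 / 3244
= 0.098 kg/m^3


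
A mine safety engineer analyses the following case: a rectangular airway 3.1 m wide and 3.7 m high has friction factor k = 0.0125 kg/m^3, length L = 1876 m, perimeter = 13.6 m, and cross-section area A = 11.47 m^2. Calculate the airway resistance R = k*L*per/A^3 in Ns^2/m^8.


Compute the numerator:
k * L * per = 0.0125 * 1876 * 13.6
= 318.92
Compute the denominator:
A^3 = 11.47^3 = 1509.003523
Resistance:
R = 318.92 / 1509.003523
= 0.2113 Ns^2/m^8

0.2113 Ns^2/m^8


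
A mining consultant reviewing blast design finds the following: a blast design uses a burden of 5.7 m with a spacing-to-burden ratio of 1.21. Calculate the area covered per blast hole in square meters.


39.3129 m^2

First, find the spacing:
Spacing = burden * ratio = 5.7 * 1.21
= 6.897 m
Then, calculate the area:
Area = burden * spacing = 5.7 * 6.897
= 39.3129 m^2


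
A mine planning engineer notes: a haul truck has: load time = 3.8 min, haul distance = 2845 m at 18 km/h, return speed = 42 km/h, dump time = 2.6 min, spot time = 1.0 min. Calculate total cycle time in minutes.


Convert haul speed to m/min: 18 * 1000/60 = 300 m/min
Haul time = 2845 / 300 = 9.483333333 min
Convert return speed to m/min: 42 * 1000/60 = 700 m/min
Return time = 2845 / 700 = 4.064285714 min
Total cycle time:
= 3.8 + 9.483333333 + 2.6 + 4.064285714 + 1.0
= 20.9476 min

20.9476 min


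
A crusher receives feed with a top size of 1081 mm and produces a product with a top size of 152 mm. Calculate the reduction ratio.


7.1118

Reduction ratio = feed size / product size
= 1081 / 152
= 7.1118


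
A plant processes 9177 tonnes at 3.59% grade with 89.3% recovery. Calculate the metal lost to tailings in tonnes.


Total metal in feed:
= 9177 * 3.59 / 100 = 329.4543 tonnes
Metal recovered:
= 329.4543 * 89.3 / 100 = 294.2026899 tonnes
Metal lost to tailings:
= 329.4543 - 294.2026899
= 35.2516 tonnes

35.2516 tonnes


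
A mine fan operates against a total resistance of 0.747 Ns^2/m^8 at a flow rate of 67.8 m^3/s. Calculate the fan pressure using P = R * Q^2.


3433.8395 Pa

Compute Q^2:
Q^2 = 67.8^2 = 4596.84
Compute pressure:
P = R * Q^2 = 0.747 * 4596.84
= 3433.8395 Pa


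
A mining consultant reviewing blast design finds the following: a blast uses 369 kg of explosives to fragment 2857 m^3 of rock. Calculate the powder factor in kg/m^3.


0.1292 kg/m^3

Powder factor = explosive mass / rock volume
= 369 / 2857
= 0.1292 kg/m^3


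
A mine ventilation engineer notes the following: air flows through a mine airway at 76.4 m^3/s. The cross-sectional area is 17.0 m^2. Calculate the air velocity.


4.4941 m/s

Velocity = flow rate / cross-sectional area
= 76.4 / 17.0
= 4.4941 m/s


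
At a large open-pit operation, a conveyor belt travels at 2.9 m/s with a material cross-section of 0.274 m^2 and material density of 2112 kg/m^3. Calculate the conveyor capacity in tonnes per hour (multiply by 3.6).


6041.5027 t/h

Volumetric flow = speed * area
= 2.9 * 0.274 = 0.7946 m^3/s
Mass flow = volumetric * density
= 0.7946 * 2112 = 1678.1952 kg/s
Convert to t/h: multiply by 3.6
Capacity = 1678.1952 * 3.6
= 6041.5027 t/h


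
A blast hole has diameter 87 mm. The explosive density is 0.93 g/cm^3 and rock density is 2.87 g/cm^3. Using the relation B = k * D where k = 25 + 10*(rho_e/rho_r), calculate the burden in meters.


2.4569 m

First, compute k:
rho_e / rho_r = 0.93 / 2.87 = 0.3240418118
k = 25 + 10 * 0.3240418118 = 28.24041812
Then, compute burden:
B = k * D / 1000 = 28.24041812 * 87 / 1000
= 2456.916376 / 1000
= 2.4569 m


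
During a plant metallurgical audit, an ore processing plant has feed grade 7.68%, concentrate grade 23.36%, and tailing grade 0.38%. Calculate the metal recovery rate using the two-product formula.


96.6239%

Using the two-product formula:
R = 100 * c * (f - t) / (f * (c - t))
Numerator = 100 * 23.36 * (7.68 - 0.38)
= 100 * 23.36 * 7.3
= 17052.8
Denominator = 7.68 * (23.36 - 0.38)
= 7.68 * 22.98
= 176.4864
R = 17052.8 / 176.4864
= 96.6239%


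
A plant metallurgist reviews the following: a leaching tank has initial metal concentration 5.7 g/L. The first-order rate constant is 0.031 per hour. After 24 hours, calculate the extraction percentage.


52.4791%

Compute the exponent:
-k * t = -0.031 * 24 = -0.744
Remaining concentration:
C = 5.7 * exp(-0.744)
= 5.7 * 0.4752092717
= 2.708692849 g/L
Extracted = 5.7 - 2.708692849 = 2.991307151 g/L
Extraction % = 2.991307151 / 5.7 * 100
= 52.4791%


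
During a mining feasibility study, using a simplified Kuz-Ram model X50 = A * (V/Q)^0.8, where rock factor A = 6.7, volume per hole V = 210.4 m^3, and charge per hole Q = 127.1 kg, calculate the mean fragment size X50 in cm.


Compute V/Q:
V/Q = 210.4 / 127.1 = 1.655389457
Raise to the power 0.8:
(V/Q)^0.8 = 1.655389457^0.8 = 1.496649648
Multiply by A:
X50 = 6.7 * 1.496649648
= 10.0276 cm

10.0276 cm


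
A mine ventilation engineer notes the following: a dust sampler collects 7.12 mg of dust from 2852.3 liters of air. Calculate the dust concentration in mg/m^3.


Convert liters to m^3: 1 m^3 = 1000 L
Concentration = mass / volume * 1000
= 7.12 / 2852.3 * 1000
= 0.002496231112 * 1000
= 2.4962 mg/m^3

2.4962 mg/m^3


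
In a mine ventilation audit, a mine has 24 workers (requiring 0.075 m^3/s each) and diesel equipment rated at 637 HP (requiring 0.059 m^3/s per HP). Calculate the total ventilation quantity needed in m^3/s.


Airflow for workers:
Q_people = 24 * 0.075 = 1.8 m^3/s
Airflow for diesel equipment:
Q_diesel = 637 * 0.059 = 37.583 m^3/s
Total ventilation:
Q_total = 1.8 + 37.583
= 39.383 m^3/s

39.383 m^3/s


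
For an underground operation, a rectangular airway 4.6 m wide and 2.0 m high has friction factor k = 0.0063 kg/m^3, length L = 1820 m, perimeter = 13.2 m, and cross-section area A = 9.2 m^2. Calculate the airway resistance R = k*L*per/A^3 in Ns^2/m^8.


0.1944 Ns^2/m^8

Compute the numerator:
k * L * per = 0.0063 * 1820 * 13.2
= 151.3512
Compute the denominator:
A^3 = 9.2^3 = 778.688
Resistance:
R = 151.3512 / 778.688
= 0.1944 Ns^2/m^8


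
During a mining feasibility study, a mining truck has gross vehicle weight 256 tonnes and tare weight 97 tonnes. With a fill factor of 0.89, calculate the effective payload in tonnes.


Maximum payload = gross - tare
= 256 - 97 = 159 tonnes
Effective payload = max payload * fill factor
= 159 * 0.89
= 141.51 tonnes

141.51 tonnes


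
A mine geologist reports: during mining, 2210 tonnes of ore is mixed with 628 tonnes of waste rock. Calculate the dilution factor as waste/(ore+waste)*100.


Total material = ore + waste
= 2210 + 628 = 2838 tonnes
Dilution = waste / total * 100
= 628 / 2838 * 100
= 0.2212825934 * 100
= 22.1283%

22.1283%


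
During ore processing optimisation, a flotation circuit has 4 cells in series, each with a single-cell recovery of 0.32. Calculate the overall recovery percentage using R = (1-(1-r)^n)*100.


78.6186%

Complement of single-cell recovery:
1 - r = 1 - 0.32 = 0.68
Raise to power n:
(1 - r)^4 = 0.68^4 = 0.21381376
Overall recovery:
R = (1 - 0.21381376) * 100
= 78.6186%


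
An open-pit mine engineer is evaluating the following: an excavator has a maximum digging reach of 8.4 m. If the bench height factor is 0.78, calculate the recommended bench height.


Bench height = reach * factor
= 8.4 * 0.78
= 6.552 m

6.552 m


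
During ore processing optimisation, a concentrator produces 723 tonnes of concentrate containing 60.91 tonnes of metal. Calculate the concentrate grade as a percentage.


8.4246%

Grade = (metal in concentrate / concentrate mass) * 100
= (60.91 / 723) * 100
= 0.0842461964 * 100
= 8.4246%


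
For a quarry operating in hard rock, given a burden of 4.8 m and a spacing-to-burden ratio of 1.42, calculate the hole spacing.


6.816 m

Spacing = burden * ratio
= 4.8 * 1.42
= 6.816 m


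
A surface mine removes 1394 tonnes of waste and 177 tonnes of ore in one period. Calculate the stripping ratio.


7.8757

Stripping ratio = waste tonnage / ore tonnage
= 1394 / 177
= 7.8757


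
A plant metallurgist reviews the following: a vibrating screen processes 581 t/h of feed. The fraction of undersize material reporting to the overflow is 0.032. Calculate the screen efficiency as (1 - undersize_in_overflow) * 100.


96.8%

Screen efficiency = (1 - fraction of undersize in overflow) * 100
= (1 - 0.032) * 100
= 0.968 * 100
= 96.8%


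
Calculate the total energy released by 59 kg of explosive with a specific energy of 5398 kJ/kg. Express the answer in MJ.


Energy = mass * specific_energy / 1000
= 59 * 5398 / 1000
= 318482 / 1000
= 318.482 MJ

318.482 MJ


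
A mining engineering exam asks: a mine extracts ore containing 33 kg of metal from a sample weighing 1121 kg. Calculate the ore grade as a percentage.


Ore grade = (metal mass / ore mass) * 100
= (33 / 1121) * 100
= 0.02943800178 * 100
= 2.9438%

2.9438%


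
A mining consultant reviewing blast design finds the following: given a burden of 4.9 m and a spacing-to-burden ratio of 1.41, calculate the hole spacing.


Spacing = burden * ratio
= 4.9 * 1.41
= 6.909 m

6.909 m


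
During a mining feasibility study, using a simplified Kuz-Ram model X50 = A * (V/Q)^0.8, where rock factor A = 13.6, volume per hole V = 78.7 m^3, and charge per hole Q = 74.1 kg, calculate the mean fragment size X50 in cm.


Compute V/Q:
V/Q = 78.7 / 74.1 = 1.062078273
Raise to the power 0.8:
(V/Q)^0.8 = 1.062078273^0.8 = 1.049361725
Multiply by A:
X50 = 13.6 * 1.049361725
= 14.2713 cm

14.2713 cm


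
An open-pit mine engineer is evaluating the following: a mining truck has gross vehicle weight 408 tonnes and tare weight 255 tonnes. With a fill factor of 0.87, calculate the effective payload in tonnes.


133.11 tonnes

Maximum payload = gross - tare
= 408 - 255 = 153 tonnes
Effective payload = max payload * fill factor
= 153 * 0.87
= 133.11 tonnes


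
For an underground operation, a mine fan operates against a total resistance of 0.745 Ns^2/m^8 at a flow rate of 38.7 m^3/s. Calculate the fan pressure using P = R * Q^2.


Compute Q^2:
Q^2 = 38.7^2 = 1497.69
Compute pressure:
P = R * Q^2 = 0.745 * 1497.69
= 1115.7791 Pa

1115.7791 Pa


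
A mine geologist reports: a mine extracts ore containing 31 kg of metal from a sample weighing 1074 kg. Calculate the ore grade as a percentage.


Ore grade = (metal mass / ore mass) * 100
= (31 / 1074) * 100
= 0.02886405959 * 100
= 2.8864%

2.8864%


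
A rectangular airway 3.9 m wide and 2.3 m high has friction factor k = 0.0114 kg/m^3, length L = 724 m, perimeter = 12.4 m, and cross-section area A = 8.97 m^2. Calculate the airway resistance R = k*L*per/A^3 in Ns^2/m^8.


Compute the numerator:
k * L * per = 0.0114 * 724 * 12.4
= 102.34464
Compute the denominator:
A^3 = 8.97^3 = 721.734273
Resistance:
R = 102.34464 / 721.734273
= 0.1418 Ns^2/m^8

0.1418 Ns^2/m^8


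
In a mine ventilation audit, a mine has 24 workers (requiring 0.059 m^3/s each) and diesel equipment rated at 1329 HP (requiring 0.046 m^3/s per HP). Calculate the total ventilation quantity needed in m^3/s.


Airflow for workers:
Q_people = 24 * 0.059 = 1.416 m^3/s
Airflow for diesel equipment:
Q_diesel = 1329 * 0.046 = 61.134 m^3/s
Total ventilation:
Q_total = 1.416 + 61.134
= 62.55 m^3/s

62.55 m^3/s


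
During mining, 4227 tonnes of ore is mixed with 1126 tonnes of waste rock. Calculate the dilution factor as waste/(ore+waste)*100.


21.0349%

Total material = ore + waste
= 4227 + 1126 = 5353 tonnes
Dilution = waste / total * 100
= 1126 / 5353 * 100
= 0.2103493368 * 100
= 21.0349%


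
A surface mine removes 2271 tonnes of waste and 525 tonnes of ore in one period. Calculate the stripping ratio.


Stripping ratio = waste tonnage / ore tonnage
= 2271 / 525
= 4.3257

4.3257


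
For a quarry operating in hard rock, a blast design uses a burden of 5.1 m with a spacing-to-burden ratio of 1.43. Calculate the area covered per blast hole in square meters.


37.1943 m^2

First, find the spacing:
Spacing = burden * ratio = 5.1 * 1.43
= 7.293 m
Then, calculate the area:
Area = burden * spacing = 5.1 * 7.293
= 37.1943 m^2


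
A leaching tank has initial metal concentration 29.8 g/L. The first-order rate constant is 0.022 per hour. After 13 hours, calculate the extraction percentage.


24.8737%

Compute the exponent:
-k * t = -0.022 * 13 = -0.286
Remaining concentration:
C = 29.8 * exp(-0.286)
= 29.8 * 0.7512626159
= 22.38762596 g/L
Extracted = 29.8 - 22.38762596 = 7.412374045 g/L
Extraction % = 7.412374045 / 29.8 * 100
= 24.8737%


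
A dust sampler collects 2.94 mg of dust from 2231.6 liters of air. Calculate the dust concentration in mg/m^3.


Convert liters to m^3: 1 m^3 = 1000 L
Concentration = mass / volume * 1000
= 2.94 / 2231.6 * 1000
= 0.001317440402 * 1000
= 1.3174 mg/m^3

1.3174 mg/m^3


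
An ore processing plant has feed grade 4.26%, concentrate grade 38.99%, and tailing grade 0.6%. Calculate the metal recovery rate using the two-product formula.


Using the two-product formula:
R = 100 * c * (f - t) / (f * (c - t))
Numerator = 100 * 38.99 * (4.26 - 0.6)
= 100 * 38.99 * 3.66
= 14270.34
Denominator = 4.26 * (38.99 - 0.6)
= 4.26 * 38.39
= 163.5414
R = 14270.34 / 163.5414
= 87.2583%

87.2583%


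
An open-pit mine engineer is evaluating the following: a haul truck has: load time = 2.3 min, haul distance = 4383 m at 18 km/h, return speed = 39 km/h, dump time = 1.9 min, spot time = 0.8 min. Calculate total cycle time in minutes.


Convert haul speed to m/min: 18 * 1000/60 = 300 m/min
Haul time = 4383 / 300 = 14.61 min
Convert return speed to m/min: 39 * 1000/60 = 650 m/min
Return time = 4383 / 650 = 6.743076923 min
Total cycle time:
= 2.3 + 14.61 + 1.9 + 6.743076923 + 0.8
= 26.3531 min

26.3531 min


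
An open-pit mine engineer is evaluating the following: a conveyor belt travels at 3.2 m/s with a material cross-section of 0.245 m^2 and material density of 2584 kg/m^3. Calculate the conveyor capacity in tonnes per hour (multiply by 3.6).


Volumetric flow = speed * area
= 3.2 * 0.245 = 0.784 m^3/s
Mass flow = volumetric * density
= 0.784 * 2584 = 2025.856 kg/s
Convert to t/h: multiply by 3.6
Capacity = 2025.856 * 3.6
= 7293.0816 t/h

7293.0816 t/h


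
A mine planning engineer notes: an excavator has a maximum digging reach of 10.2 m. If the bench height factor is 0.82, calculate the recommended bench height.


8.364 m

Bench height = reach * factor
= 10.2 * 0.82
= 8.364 m


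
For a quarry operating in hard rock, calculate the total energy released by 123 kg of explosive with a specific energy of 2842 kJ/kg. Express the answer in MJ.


Energy = mass * specific_energy / 1000
= 123 * 2842 / 1000
= 349566 / 1000
= 349.566 MJ

349.566 MJ


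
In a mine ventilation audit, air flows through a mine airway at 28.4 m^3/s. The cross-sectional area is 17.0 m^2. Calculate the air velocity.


1.6706 m/s

Velocity = flow rate / cross-sectional area
= 28.4 / 17.0
= 1.6706 m/s


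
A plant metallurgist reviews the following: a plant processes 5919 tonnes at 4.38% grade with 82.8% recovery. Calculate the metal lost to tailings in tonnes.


44.5914 tonnes

Total metal in feed:
= 5919 * 4.38 / 100 = 259.2522 tonnes
Metal recovered:
= 259.2522 * 82.8 / 100 = 214.6608216 tonnes
Metal lost to tailings:
= 259.2522 - 214.6608216
= 44.5914 tonnes


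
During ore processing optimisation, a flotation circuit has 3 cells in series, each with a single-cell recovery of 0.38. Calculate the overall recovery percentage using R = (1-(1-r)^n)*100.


76.1672%

Complement of single-cell recovery:
1 - r = 1 - 0.38 = 0.62
Raise to power n:
(1 - r)^3 = 0.62^3 = 0.238328
Overall recovery:
R = (1 - 0.238328) * 100
= 76.1672%


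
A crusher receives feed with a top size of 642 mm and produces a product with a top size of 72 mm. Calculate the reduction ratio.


Reduction ratio = feed size / product size
= 642 / 72
= 8.9167

8.9167


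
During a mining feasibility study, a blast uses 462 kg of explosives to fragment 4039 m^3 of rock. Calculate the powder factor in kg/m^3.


0.1144 kg/m^3

Powder factor = explosive mass / rock volume
= 462 / 4039
= 0.1144 kg/m^3


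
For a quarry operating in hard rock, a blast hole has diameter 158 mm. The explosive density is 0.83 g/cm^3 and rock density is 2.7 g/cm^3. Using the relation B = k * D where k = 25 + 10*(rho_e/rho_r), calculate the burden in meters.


First, compute k:
rho_e / rho_r = 0.83 / 2.7 = 0.3074074074
k = 25 + 10 * 0.3074074074 = 28.07407407
Then, compute burden:
B = k * D / 1000 = 28.07407407 * 158 / 1000
= 4435.703704 / 1000
= 4.4357 m

4.4357 m


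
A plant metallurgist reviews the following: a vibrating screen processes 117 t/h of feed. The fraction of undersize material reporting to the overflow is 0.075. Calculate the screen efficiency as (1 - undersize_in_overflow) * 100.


Screen efficiency = (1 - fraction of undersize in overflow) * 100
= (1 - 0.075) * 100
= 0.925 * 100
= 92.5%

92.5%


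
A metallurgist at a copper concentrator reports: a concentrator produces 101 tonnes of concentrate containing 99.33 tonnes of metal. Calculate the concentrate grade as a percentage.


98.3465%

Grade = (metal in concentrate / concentrate mass) * 100
= (99.33 / 101) * 100
= 0.9834653465 * 100
= 98.3465%


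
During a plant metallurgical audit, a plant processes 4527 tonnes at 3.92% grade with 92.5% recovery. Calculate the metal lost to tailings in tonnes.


Total metal in feed:
= 4527 * 3.92 / 100 = 177.4584 tonnes
Metal recovered:
= 177.4584 * 92.5 / 100 = 164.14902 tonnes
Metal lost to tailings:
= 177.4584 - 164.14902
= 13.3094 tonnes

13.3094 tonnes


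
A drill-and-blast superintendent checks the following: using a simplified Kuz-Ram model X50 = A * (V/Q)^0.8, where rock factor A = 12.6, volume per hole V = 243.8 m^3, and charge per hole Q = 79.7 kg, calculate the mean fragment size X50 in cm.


Compute V/Q:
V/Q = 243.8 / 79.7 = 3.058971142
Raise to the power 0.8:
(V/Q)^0.8 = 3.058971142^0.8 = 2.446021691
Multiply by A:
X50 = 12.6 * 2.446021691
= 30.8199 cm

30.8199 cm


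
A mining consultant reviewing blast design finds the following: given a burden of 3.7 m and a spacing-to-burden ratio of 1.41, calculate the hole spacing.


5.217 m

Spacing = burden * ratio
= 3.7 * 1.41
= 5.217 m


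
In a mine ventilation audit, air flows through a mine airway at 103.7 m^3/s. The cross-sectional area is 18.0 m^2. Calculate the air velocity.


5.7611 m/s

Velocity = flow rate / cross-sectional area
= 103.7 / 18.0
= 5.7611 m/s


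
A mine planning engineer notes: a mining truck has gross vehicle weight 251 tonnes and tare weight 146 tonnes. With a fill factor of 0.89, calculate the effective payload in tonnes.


Maximum payload = gross - tare
= 251 - 146 = 105 tonnes
Effective payload = max payload * fill factor
= 105 * 0.89
= 93.45 tonnes

93.45 tonnes


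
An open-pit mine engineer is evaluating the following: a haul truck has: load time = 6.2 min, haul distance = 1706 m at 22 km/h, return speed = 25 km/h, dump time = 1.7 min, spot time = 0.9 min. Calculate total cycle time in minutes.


17.5471 min

Convert haul speed to m/min: 22 * 1000/60 = 366.6666667 m/min
Haul time = 1706 / 366.6666667 = 4.652727273 min
Convert return speed to m/min: 25 * 1000/60 = 416.6666667 m/min
Return time = 1706 / 416.6666667 = 4.0944 min
Total cycle time:
= 6.2 + 4.652727273 + 1.7 + 4.0944 + 0.9
= 17.5471 min


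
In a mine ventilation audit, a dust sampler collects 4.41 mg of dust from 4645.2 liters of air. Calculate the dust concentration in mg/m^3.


Convert liters to m^3: 1 m^3 = 1000 L
Concentration = mass / volume * 1000
= 4.41 / 4645.2 * 1000
= 0.0009493670886 * 1000
= 0.9494 mg/m^3

0.9494 mg/m^3


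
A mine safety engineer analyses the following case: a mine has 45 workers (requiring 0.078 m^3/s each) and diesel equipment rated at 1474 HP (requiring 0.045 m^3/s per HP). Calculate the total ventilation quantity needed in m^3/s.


Airflow for workers:
Q_people = 45 * 0.078 = 3.51 m^3/s
Airflow for diesel equipment:
Q_diesel = 1474 * 0.045 = 66.33 m^3/s
Total ventilation:
Q_total = 3.51 + 66.33
= 69.84 m^3/s

69.84 m^3/s


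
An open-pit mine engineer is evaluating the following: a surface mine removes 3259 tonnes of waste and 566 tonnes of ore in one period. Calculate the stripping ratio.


Stripping ratio = waste tonnage / ore tonnage
= 3259 / 566
= 5.758

5.758


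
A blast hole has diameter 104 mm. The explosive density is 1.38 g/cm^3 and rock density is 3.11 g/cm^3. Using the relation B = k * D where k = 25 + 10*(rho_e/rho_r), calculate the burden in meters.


First, compute k:
rho_e / rho_r = 1.38 / 3.11 = 0.4437299035
k = 25 + 10 * 0.4437299035 = 29.43729904
Then, compute burden:
B = k * D / 1000 = 29.43729904 * 104 / 1000
= 3061.4791 / 1000
= 3.0615 m

3.0615 m


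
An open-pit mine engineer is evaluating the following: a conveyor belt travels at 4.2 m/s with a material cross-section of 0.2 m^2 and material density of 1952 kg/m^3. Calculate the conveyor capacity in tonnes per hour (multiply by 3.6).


5902.848 t/h

Volumetric flow = speed * area
= 4.2 * 0.2 = 0.84 m^3/s
Mass flow = volumetric * density
= 0.84 * 1952 = 1639.68 kg/s
Convert to t/h: multiply by 3.6
Capacity = 1639.68 * 3.6
= 5902.848 t/h
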